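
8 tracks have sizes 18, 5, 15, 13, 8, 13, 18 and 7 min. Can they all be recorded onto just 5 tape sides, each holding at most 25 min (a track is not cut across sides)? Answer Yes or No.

A valid assignment using 5 tape sides:
  side 1: 18 + 7 = 25
  side 2: 18 + 5 = 23
  side 3: 15 + 8 = 23
  side 4: 13 = 13
  side 5: 13 = 13
Every load is within 25 min, so 5 tape sides suffice.

Yes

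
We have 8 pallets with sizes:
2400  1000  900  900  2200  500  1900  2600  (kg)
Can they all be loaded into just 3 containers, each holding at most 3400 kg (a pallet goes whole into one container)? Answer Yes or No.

No

Total = 12400 kg; ⌈12400/3400⌉ = 4.
At least 4 containers are required, but only 3 are allowed.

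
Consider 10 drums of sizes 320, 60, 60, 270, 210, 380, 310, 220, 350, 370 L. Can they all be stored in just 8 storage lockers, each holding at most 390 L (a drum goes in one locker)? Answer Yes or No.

A valid assignment using 8 storage lockers:
  locker 1: 380 = 380
  locker 2: 370 = 370
  locker 3: 350 = 350
  locker 4: 320 + 60 = 380
  locker 5: 310 + 60 = 370
  locker 6: 270 = 270
  locker 7: 220 = 220
  locker 8: 210 = 210
Every load is within 390 L, so 8 storage lockers suffice.

Yes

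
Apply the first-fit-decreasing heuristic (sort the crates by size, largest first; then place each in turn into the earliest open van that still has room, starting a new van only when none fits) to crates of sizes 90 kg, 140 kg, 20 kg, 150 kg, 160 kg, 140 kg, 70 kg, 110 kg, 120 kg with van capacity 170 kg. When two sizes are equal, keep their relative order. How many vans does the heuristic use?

7

Sorted descending: 160, 150, 140, 140, 120, 110, 90, 70, 20.
  160 → van 1 (new)  [load 160/170]
  150 → van 2 (new)  [load 150/170]
  140 → van 3 (new)  [load 140/170]
  140 → van 4 (new)  [load 140/170]
  120 → van 5 (new)  [load 120/170]
  110 → van 6 (new)  [load 110/170]
  90 → van 7 (new)  [load 90/170]
  70 → van 7  [load 160/170]
  20 → van 2  [load 170/170]
7 vans opened.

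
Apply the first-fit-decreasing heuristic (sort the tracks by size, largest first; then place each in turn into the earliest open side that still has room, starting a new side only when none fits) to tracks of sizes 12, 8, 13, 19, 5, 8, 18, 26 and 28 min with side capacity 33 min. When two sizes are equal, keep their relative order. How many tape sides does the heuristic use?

5

Sorted descending: 28, 26, 19, 18, 13, 12, 8, 8, 5.
  28 → side 1 (new)  [load 28/33]
  26 → side 2 (new)  [load 26/33]
  19 → side 3 (new)  [load 19/33]
  18 → side 4 (new)  [load 18/33]
  13 → side 3  [load 32/33]
  12 → side 4  [load 30/33]
  8 → side 5 (new)  [load 8/33]
  8 → side 5  [load 16/33]
  5 → side 1  [load 33/33]
5 tape sides opened.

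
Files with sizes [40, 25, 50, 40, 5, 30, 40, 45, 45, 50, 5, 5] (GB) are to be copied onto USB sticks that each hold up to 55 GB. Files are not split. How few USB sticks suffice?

Total = 50 + 50 + 45 + 45 + 40 + 40 + 40 + 30 + 25 + 5 + 5 + 5 = 380 GB.
Lower bound: ⌈380/55⌉ = 7 USB sticks.
Also, 8 files each exceed 55/2 GB, and no two of those can share a USB stick, so at least 8 USB sticks are needed.
A packing using 8 USB sticks:
  USB stick 1: 50 + 5 = 55
  USB stick 2: 50 + 5 = 55
  USB stick 3: 45 + 5 = 50
  USB stick 4: 45 = 45
  USB stick 5: 40 = 40
  USB stick 6: 40 = 40
  USB stick 7: 40 = 40
  USB stick 8: 30 + 25 = 55
This matches the lower bound, so 8 is optimal.

8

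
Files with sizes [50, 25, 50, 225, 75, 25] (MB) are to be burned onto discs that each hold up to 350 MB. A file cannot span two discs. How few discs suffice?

Total = 225 + 75 + 50 + 50 + 25 + 25 = 450 MB.
Lower bound: ⌈450/350⌉ = 2 discs.
A packing using 2 discs:
  disc 1: 225 + 75 + 50 = 350
  disc 2: 50 + 25 + 25 = 100
This matches the lower bound, so 2 is optimal.

2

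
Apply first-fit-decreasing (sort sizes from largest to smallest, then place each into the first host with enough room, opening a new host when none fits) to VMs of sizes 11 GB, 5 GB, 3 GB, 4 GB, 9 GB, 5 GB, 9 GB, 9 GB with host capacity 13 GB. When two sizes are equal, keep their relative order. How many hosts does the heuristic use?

Sorted descending: 11, 9, 9, 9, 5, 5, 4, 3.
  11 → host 1 (new)  [load 11/13]
  9 → host 2 (new)  [load 9/13]
  9 → host 3 (new)  [load 9/13]
  9 → host 4 (new)  [load 9/13]
  5 → host 5 (new)  [load 5/13]
  5 → host 5  [load 10/13]
  4 → host 2  [load 13/13]
  3 → host 3  [load 12/13]
5 hosts opened.

5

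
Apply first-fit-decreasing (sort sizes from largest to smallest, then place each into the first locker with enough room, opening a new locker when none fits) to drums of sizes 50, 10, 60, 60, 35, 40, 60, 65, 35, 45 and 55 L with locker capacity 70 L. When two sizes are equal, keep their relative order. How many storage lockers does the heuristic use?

Sorted descending: 65, 60, 60, 60, 55, 50, 45, 40, 35, 35, 10.
  65 → locker 1 (new)  [load 65/70]
  60 → locker 2 (new)  [load 60/70]
  60 → locker 3 (new)  [load 60/70]
  60 → locker 4 (new)  [load 60/70]
  55 → locker 5 (new)  [load 55/70]
  50 → locker 6 (new)  [load 50/70]
  45 → locker 7 (new)  [load 45/70]
  40 → locker 8 (new)  [load 40/70]
  35 → locker 9 (new)  [load 35/70]
  35 → locker 9  [load 70/70]
  10 → locker 2  [load 70/70]
9 storage lockers opened.

9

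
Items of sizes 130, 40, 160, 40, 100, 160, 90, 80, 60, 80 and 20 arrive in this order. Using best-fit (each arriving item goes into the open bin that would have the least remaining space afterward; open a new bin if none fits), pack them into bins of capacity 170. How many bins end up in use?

6

  130 → bin 1 (new)  [load 130/170]
  40 → bin 1  [load 170/170]
  160 → bin 2 (new)  [load 160/170]
  40 → bin 3 (new)  [load 40/170]
  100 → bin 3  [load 140/170]
  160 → bin 4 (new)  [load 160/170]
  90 → bin 5 (new)  [load 90/170]
  80 → bin 5  [load 170/170]
  60 → bin 6 (new)  [load 60/170]
  80 → bin 6  [load 140/170]
  20 → bin 3  [load 160/170]
6 bins opened.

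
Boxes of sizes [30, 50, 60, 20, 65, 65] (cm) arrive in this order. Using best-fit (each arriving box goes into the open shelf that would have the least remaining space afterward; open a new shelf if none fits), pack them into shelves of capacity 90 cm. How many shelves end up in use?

  30 → shelf 1 (new)  [load 30/90]
  50 → shelf 1  [load 80/90]
  60 → shelf 2 (new)  [load 60/90]
  20 → shelf 2  [load 80/90]
  65 → shelf 3 (new)  [load 65/90]
  65 → shelf 4 (new)  [load 65/90]
4 shelves opened.

4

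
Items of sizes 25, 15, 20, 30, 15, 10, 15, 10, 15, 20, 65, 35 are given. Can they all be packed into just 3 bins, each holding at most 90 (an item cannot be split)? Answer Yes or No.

No

Total = 275; ⌈275/90⌉ = 4.
At least 4 bins are required, but only 3 are allowed.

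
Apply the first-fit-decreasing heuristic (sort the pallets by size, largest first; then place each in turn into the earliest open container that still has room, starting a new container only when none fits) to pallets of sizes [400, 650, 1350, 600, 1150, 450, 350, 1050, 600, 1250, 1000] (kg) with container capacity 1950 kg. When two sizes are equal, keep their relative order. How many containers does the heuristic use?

Sorted descending: 1350, 1250, 1150, 1050, 1000, 650, 600, 600, 450, 400, 350.
  1350 → container 1 (new)  [load 1350/1950]
  1250 → container 2 (new)  [load 1250/1950]
  1150 → container 3 (new)  [load 1150/1950]
  1050 → container 4 (new)  [load 1050/1950]
  1000 → container 5 (new)  [load 1000/1950]
  650 → container 2  [load 1900/1950]
  600 → container 1  [load 1950/1950]
  600 → container 3  [load 1750/1950]
  450 → container 4  [load 1500/1950]
  400 → container 4  [load 1900/1950]
  350 → container 5  [load 1350/1950]
5 containers opened.

5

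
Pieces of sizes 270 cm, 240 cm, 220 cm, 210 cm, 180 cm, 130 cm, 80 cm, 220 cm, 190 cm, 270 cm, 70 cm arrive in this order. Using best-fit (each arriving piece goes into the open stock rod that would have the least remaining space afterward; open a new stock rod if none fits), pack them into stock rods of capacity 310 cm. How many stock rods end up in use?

8

  270 → stock rod 1 (new)  [load 270/310]
  240 → stock rod 2 (new)  [load 240/310]
  220 → stock rod 3 (new)  [load 220/310]
  210 → stock rod 4 (new)  [load 210/310]
  180 → stock rod 5 (new)  [load 180/310]
  130 → stock rod 5  [load 310/310]
  80 → stock rod 3  [load 300/310]
  220 → stock rod 6 (new)  [load 220/310]
  190 → stock rod 7 (new)  [load 190/310]
  270 → stock rod 8 (new)  [load 270/310]
  70 → stock rod 2  [load 310/310]
8 stock rods opened.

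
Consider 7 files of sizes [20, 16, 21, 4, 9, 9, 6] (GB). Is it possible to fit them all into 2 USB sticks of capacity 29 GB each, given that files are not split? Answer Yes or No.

Total = 85 GB; ⌈85/29⌉ = 3.
At least 3 USB sticks are required, but only 2 are allowed.

No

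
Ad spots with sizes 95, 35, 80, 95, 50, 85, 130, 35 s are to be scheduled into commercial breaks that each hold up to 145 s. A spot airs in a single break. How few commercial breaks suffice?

5

Total = 130 + 95 + 95 + 85 + 80 + 50 + 35 + 35 = 605 s.
Lower bound: ⌈605/145⌉ = 5 commercial breaks.
A packing using 5 commercial breaks:
  break 1: 130 = 130
  break 2: 95 + 50 = 145
  break 3: 95 + 35 = 130
  break 4: 85 + 35 = 120
  break 5: 80 = 80
This matches the lower bound, so 5 is optimal.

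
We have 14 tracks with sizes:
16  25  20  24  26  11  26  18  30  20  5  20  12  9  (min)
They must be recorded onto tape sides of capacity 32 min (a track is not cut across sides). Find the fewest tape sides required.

10

Total = 30 + 26 + 26 + 25 + 24 + 20 + 20 + 20 + 18 + 16 + 12 + 11 + 9 + 5 = 262 min.
Lower bound: ⌈262/32⌉ = 9 tape sides.
A packing using 10 tape sides:
  side 1: 30 = 30
  side 2: 26 + 5 = 31
  side 3: 26 = 26
  side 4: 25 = 25
  side 5: 24 = 24
  side 6: 20 + 12 = 32
  side 7: 20 + 11 = 31
  side 8: 20 + 9 = 29
  side 9: 18 = 18
  side 10: 16 = 16
No arrangement into 9 tape sides stays within capacity, so 10 is optimal.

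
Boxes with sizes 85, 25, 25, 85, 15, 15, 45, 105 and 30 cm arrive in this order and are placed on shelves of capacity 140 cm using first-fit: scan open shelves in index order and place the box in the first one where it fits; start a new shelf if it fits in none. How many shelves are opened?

4

  85 → shelf 1 (new)  [load 85/140]
  25 → shelf 1  [load 110/140]
  25 → shelf 1  [load 135/140]
  85 → shelf 2 (new)  [load 85/140]
  15 → shelf 2  [load 100/140]
  15 → shelf 2  [load 115/140]
  45 → shelf 3 (new)  [load 45/140]
  105 → shelf 4 (new)  [load 105/140]
  30 → shelf 3  [load 75/140]
4 shelves opened.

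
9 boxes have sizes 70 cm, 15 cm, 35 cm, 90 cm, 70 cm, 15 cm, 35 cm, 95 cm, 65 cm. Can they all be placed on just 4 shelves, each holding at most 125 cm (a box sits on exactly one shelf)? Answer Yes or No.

No

Total = 490 cm; ⌈490/125⌉ = 4.
5 boxes each exceed half the capacity and cannot share a shelf, forcing at least 5 shelves.
At least 5 shelves are required, but only 4 are allowed.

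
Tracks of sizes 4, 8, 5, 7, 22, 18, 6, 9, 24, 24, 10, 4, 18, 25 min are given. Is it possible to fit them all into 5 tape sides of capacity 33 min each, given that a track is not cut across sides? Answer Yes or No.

Total = 184 min; ⌈184/33⌉ = 6.
At least 6 tape sides are required, but only 5 are allowed.

No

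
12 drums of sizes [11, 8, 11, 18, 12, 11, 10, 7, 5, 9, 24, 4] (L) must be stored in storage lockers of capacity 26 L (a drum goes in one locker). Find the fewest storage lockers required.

6

Total = 24 + 18 + 12 + 11 + 11 + 11 + 10 + 9 + 8 + 7 + 5 + 4 = 130 L.
Lower bound: ⌈130/26⌉ = 5 storage lockers.
A packing using 6 storage lockers:
  locker 1: 24 = 24
  locker 2: 18 + 8 = 26
  locker 3: 12 + 11 = 23
  locker 4: 11 + 11 + 4 = 26
  locker 5: 10 + 9 + 7 = 26
  locker 6: 5 = 5
No arrangement into 5 storage lockers stays within capacity, so 6 is optimal.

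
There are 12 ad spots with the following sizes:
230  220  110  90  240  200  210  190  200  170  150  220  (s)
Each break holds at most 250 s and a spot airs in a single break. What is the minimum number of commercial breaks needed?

Total = 240 + 230 + 220 + 220 + 210 + 200 + 200 + 190 + 170 + 150 + 110 + 90 = 2230 s.
Lower bound: ⌈2230/250⌉ = 9 commercial breaks.
Also, 10 ad spots each exceed 125 s, and no two of those can share a break, so at least 10 commercial breaks are needed.
A packing using 11 commercial breaks:
  break 1: 240 = 240
  break 2: 230 = 230
  break 3: 220 = 220
  break 4: 220 = 220
  break 5: 210 = 210
  break 6: 200 = 200
  break 7: 200 = 200
  break 8: 190 = 190
  break 9: 170 = 170
  break 10: 150 + 90 = 240
  break 11: 110 = 110
No arrangement into 10 commercial breaks stays within capacity, so 11 is optimal.

11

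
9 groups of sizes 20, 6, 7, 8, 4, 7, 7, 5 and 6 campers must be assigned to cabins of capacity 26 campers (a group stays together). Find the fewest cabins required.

3

Total = 20 + 8 + 7 + 7 + 7 + 6 + 6 + 5 + 4 = 70 campers.
Lower bound: ⌈70/26⌉ = 3 cabins.
A packing using 3 cabins:
  cabin 1: 20 + 6 = 26
  cabin 2: 8 + 7 + 7 + 4 = 26
  cabin 3: 7 + 6 + 5 = 18
This matches the lower bound, so 3 is optimal.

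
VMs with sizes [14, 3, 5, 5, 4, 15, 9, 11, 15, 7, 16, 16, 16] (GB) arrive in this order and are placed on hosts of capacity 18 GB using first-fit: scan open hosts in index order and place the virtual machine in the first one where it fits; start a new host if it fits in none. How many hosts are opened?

9

  14 → host 1 (new)  [load 14/18]
  3 → host 1  [load 17/18]
  5 → host 2 (new)  [load 5/18]
  5 → host 2  [load 10/18]
  4 → host 2  [load 14/18]
  15 → host 3 (new)  [load 15/18]
  9 → host 4 (new)  [load 9/18]
  11 → host 5 (new)  [load 11/18]
  15 → host 6 (new)  [load 15/18]
  7 → host 4  [load 16/18]
  16 → host 7 (new)  [load 16/18]
  16 → host 8 (new)  [load 16/18]
  16 → host 9 (new)  [load 16/18]
9 hosts opened.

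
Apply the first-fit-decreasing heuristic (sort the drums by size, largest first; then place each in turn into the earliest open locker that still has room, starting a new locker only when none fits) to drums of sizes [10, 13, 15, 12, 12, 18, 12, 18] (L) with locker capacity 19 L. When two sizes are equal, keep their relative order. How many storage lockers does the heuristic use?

8

Sorted descending: 18, 18, 15, 13, 12, 12, 12, 10.
  18 → locker 1 (new)  [load 18/19]
  18 → locker 2 (new)  [load 18/19]
  15 → locker 3 (new)  [load 15/19]
  13 → locker 4 (new)  [load 13/19]
  12 → locker 5 (new)  [load 12/19]
  12 → locker 6 (new)  [load 12/19]
  12 → locker 7 (new)  [load 12/19]
  10 → locker 8 (new)  [load 10/19]
8 storage lockers opened.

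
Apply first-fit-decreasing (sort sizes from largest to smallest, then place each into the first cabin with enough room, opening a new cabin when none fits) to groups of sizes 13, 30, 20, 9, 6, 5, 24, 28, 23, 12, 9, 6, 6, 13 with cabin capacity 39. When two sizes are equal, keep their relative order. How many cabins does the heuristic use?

6

Sorted descending: 30, 28, 24, 23, 20, 13, 13, 12, 9, 9, 6, 6, 6, 5.
  30 → cabin 1 (new)  [load 30/39]
  28 → cabin 2 (new)  [load 28/39]
  24 → cabin 3 (new)  [load 24/39]
  23 → cabin 4 (new)  [load 23/39]
  20 → cabin 5 (new)  [load 20/39]
  13 → cabin 3  [load 37/39]
  13 → cabin 4  [load 36/39]
  12 → cabin 5  [load 32/39]
  9 → cabin 1  [load 39/39]
  9 → cabin 2  [load 37/39]
  6 → cabin 5  [load 38/39]
  6 → cabin 6 (new)  [load 6/39]
  6 → cabin 6  [load 12/39]
  5 → cabin 6  [load 17/39]
6 cabins opened.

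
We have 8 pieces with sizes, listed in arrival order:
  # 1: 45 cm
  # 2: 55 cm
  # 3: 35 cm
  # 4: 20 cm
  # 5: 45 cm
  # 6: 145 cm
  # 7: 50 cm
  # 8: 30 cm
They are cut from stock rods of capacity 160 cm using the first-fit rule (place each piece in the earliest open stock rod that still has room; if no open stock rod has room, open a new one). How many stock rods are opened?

3

  45 → stock rod 1 (new)  [load 45/160]
  55 → stock rod 1  [load 100/160]
  35 → stock rod 1  [load 135/160]
  20 → stock rod 1  [load 155/160]
  45 → stock rod 2 (new)  [load 45/160]
  145 → stock rod 3 (new)  [load 145/160]
  50 → stock rod 2  [load 95/160]
  30 → stock rod 2  [load 125/160]
3 stock rods opened.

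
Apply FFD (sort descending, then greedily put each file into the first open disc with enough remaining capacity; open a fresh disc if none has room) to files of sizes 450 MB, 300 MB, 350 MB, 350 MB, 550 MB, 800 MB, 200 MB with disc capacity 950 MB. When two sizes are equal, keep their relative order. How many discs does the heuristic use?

Sorted descending: 800, 550, 450, 350, 350, 300, 200.
  800 → disc 1 (new)  [load 800/950]
  550 → disc 2 (new)  [load 550/950]
  450 → disc 3 (new)  [load 450/950]
  350 → disc 2  [load 900/950]
  350 → disc 3  [load 800/950]
  300 → disc 4 (new)  [load 300/950]
  200 → disc 4  [load 500/950]
4 discs opened.

4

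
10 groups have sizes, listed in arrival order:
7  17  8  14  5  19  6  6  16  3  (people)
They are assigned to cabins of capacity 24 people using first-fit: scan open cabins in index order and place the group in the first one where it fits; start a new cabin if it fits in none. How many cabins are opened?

5

  7 → cabin 1 (new)  [load 7/24]
  17 → cabin 1  [load 24/24]
  8 → cabin 2 (new)  [load 8/24]
  14 → cabin 2  [load 22/24]
  5 → cabin 3 (new)  [load 5/24]
  19 → cabin 3  [load 24/24]
  6 → cabin 4 (new)  [load 6/24]
  6 → cabin 4  [load 12/24]
  16 → cabin 5 (new)  [load 16/24]
  3 → cabin 4  [load 15/24]
5 cabins opened.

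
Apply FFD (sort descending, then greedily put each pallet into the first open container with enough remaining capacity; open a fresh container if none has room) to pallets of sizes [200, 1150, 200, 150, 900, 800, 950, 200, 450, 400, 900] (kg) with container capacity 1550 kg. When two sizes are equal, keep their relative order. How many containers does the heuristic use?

5

Sorted descending: 1150, 950, 900, 900, 800, 450, 400, 200, 200, 200, 150.
  1150 → container 1 (new)  [load 1150/1550]
  950 → container 2 (new)  [load 950/1550]
  900 → container 3 (new)  [load 900/1550]
  900 → container 4 (new)  [load 900/1550]
  800 → container 5 (new)  [load 800/1550]
  450 → container 2  [load 1400/1550]
  400 → container 1  [load 1550/1550]
  200 → container 3  [load 1100/1550]
  200 → container 3  [load 1300/1550]
  200 → container 3  [load 1500/1550]
  150 → container 2  [load 1550/1550]
5 containers opened.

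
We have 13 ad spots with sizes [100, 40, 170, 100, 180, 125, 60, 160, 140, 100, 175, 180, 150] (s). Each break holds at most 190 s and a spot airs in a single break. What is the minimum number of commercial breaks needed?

Total = 180 + 180 + 175 + 170 + 160 + 150 + 140 + 125 + 100 + 100 + 100 + 60 + 40 = 1680 s.
Lower bound: ⌈1680/190⌉ = 9 commercial breaks.
Also, 11 ad spots each exceed 95 s, and no two of those can share a break, so at least 11 commercial breaks are needed.
A packing using 11 commercial breaks:
  break 1: 180 = 180
  break 2: 180 = 180
  break 3: 175 = 175
  break 4: 170 = 170
  break 5: 160 = 160
  break 6: 150 + 40 = 190
  break 7: 140 = 140
  break 8: 125 + 60 = 185
  break 9: 100 = 100
  break 10: 100 = 100
  break 11: 100 = 100
This matches the lower bound, so 11 is optimal.

11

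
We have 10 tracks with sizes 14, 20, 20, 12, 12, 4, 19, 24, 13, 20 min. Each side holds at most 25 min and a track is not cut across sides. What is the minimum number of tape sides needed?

8

Total = 24 + 20 + 20 + 20 + 19 + 14 + 13 + 12 + 12 + 4 = 158 min.
Lower bound: ⌈158/25⌉ = 7 tape sides.
A packing using 8 tape sides:
  side 1: 24 = 24
  side 2: 20 + 4 = 24
  side 3: 20 = 20
  side 4: 20 = 20
  side 5: 19 = 19
  side 6: 14 = 14
  side 7: 13 + 12 = 25
  side 8: 12 = 12
No arrangement into 7 tape sides stays within capacity, so 8 is optimal.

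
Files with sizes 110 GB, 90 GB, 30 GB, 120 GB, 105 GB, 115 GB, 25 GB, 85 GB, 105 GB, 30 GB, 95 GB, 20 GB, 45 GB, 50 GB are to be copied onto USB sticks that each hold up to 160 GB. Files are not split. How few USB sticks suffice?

8

Total = 120 + 115 + 110 + 105 + 105 + 95 + 90 + 85 + 50 + 45 + 30 + 30 + 25 + 20 = 1025 GB.
Lower bound: ⌈1025/160⌉ = 7 USB sticks.
Also, 8 files each exceed 80 GB, and no two of those can share a USB stick, so at least 8 USB sticks are needed.
A packing using 8 USB sticks:
  USB stick 1: 120 + 30 = 150
  USB stick 2: 115 + 45 = 160
  USB stick 3: 110 + 50 = 160
  USB stick 4: 105 + 30 + 25 = 160
  USB stick 5: 105 + 20 = 125
  USB stick 6: 95 = 95
  USB stick 7: 90 = 90
  USB stick 8: 85 = 85
This matches the lower bound, so 8 is optimal.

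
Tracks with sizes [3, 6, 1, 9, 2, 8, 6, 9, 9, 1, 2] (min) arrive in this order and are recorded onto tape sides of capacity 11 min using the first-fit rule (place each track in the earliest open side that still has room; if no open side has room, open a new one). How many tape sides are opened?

  3 → side 1 (new)  [load 3/11]
  6 → side 1  [load 9/11]
  1 → side 1  [load 10/11]
  9 → side 2 (new)  [load 9/11]
  2 → side 2  [load 11/11]
  8 → side 3 (new)  [load 8/11]
  6 → side 4 (new)  [load 6/11]
  9 → side 5 (new)  [load 9/11]
  9 → side 6 (new)  [load 9/11]
  1 → side 1  [load 11/11]
  2 → side 3  [load 10/11]
6 tape sides opened.

6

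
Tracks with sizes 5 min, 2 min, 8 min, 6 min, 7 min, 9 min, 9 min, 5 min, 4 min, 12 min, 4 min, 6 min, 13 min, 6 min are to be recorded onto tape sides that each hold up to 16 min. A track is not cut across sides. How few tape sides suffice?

7

Total = 13 + 12 + 9 + 9 + 8 + 7 + 6 + 6 + 6 + 5 + 5 + 4 + 4 + 2 = 96 min.
Lower bound: ⌈96/16⌉ = 6 tape sides.
A packing using 7 tape sides:
  side 1: 13 + 2 = 15
  side 2: 12 + 4 = 16
  side 3: 9 + 7 = 16
  side 4: 9 + 6 = 15
  side 5: 8 + 6 = 14
  side 6: 6 + 5 + 5 = 16
  side 7: 4 = 4
No arrangement into 6 tape sides stays within capacity, so 7 is optimal.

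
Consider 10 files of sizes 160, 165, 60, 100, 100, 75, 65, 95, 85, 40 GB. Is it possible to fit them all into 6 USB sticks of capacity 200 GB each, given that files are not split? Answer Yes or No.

Yes

A valid assignment using 5 USB sticks:
  USB stick 1: 165 = 165
  USB stick 2: 160 + 40 = 200
  USB stick 3: 100 + 100 = 200
  USB stick 4: 95 + 85 = 180
  USB stick 5: 75 + 65 + 60 = 200
That uses only 5 ≤ 6, so 6 USB sticks are enough.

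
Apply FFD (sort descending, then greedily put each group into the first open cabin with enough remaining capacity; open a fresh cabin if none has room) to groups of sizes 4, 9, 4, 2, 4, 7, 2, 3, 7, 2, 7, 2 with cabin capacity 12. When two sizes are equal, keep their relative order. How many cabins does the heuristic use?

Sorted descending: 9, 7, 7, 7, 4, 4, 4, 3, 2, 2, 2, 2.
  9 → cabin 1 (new)  [load 9/12]
  7 → cabin 2 (new)  [load 7/12]
  7 → cabin 3 (new)  [load 7/12]
  7 → cabin 4 (new)  [load 7/12]
  4 → cabin 2  [load 11/12]
  4 → cabin 3  [load 11/12]
  4 → cabin 4  [load 11/12]
  3 → cabin 1  [load 12/12]
  2 → cabin 5 (new)  [load 2/12]
  2 → cabin 5  [load 4/12]
  2 → cabin 5  [load 6/12]
  2 → cabin 5  [load 8/12]
5 cabins opened.

5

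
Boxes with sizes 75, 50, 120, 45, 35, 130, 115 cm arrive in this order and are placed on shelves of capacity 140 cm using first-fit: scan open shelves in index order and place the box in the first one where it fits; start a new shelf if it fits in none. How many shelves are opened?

  75 → shelf 1 (new)  [load 75/140]
  50 → shelf 1  [load 125/140]
  120 → shelf 2 (new)  [load 120/140]
  45 → shelf 3 (new)  [load 45/140]
  35 → shelf 3  [load 80/140]
  130 → shelf 4 (new)  [load 130/140]
  115 → shelf 5 (new)  [load 115/140]
5 shelves opened.

5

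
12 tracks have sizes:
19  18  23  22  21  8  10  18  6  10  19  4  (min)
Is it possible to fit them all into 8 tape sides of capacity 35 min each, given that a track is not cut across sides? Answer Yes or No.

A valid assignment using 7 tape sides:
  side 1: 23 + 10 = 33
  side 2: 22 + 10 = 32
  side 3: 21 + 8 + 6 = 35
  side 4: 19 + 4 = 23
  side 5: 19 = 19
  side 6: 18 = 18
  side 7: 18 = 18
That uses only 7 ≤ 8, so 8 tape sides are enough.

Yes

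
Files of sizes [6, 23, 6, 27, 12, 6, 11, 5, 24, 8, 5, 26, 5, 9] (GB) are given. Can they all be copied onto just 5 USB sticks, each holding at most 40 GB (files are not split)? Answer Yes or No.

Yes

A valid assignment using 5 USB sticks:
  USB stick 1: 27 + 12 = 39
  USB stick 2: 26 + 11 = 37
  USB stick 3: 24 + 9 + 6 = 39
  USB stick 4: 23 + 8 + 6 = 37
  USB stick 5: 6 + 5 + 5 + 5 = 21
Every load is within 40 GB, so 5 USB sticks suffice.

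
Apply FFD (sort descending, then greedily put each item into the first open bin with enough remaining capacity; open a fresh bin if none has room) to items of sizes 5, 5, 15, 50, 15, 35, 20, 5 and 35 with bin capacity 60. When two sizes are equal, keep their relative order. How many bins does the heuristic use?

4

Sorted descending: 50, 35, 35, 20, 15, 15, 5, 5, 5.
  50 → bin 1 (new)  [load 50/60]
  35 → bin 2 (new)  [load 35/60]
  35 → bin 3 (new)  [load 35/60]
  20 → bin 2  [load 55/60]
  15 → bin 3  [load 50/60]
  15 → bin 4 (new)  [load 15/60]
  5 → bin 1  [load 55/60]
  5 → bin 1  [load 60/60]
  5 → bin 2  [load 60/60]
4 bins opened.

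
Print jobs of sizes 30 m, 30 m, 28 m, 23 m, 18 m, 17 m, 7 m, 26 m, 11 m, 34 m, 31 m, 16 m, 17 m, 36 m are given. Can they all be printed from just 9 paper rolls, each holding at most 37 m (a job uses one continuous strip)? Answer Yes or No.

No

Total = 324 m; ⌈324/37⌉ = 9.
The bound of 9 does not rule out 9, but exhaustive search shows no assignment into 9 paper rolls of capacity 37 m exists — the minimum is 10.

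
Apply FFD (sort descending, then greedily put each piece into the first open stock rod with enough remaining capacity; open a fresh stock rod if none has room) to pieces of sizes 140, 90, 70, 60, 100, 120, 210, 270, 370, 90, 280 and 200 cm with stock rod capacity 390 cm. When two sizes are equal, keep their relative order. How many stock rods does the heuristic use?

6

Sorted descending: 370, 280, 270, 210, 200, 140, 120, 100, 90, 90, 70, 60.
  370 → stock rod 1 (new)  [load 370/390]
  280 → stock rod 2 (new)  [load 280/390]
  270 → stock rod 3 (new)  [load 270/390]
  210 → stock rod 4 (new)  [load 210/390]
  200 → stock rod 5 (new)  [load 200/390]
  140 → stock rod 4  [load 350/390]
  120 → stock rod 3  [load 390/390]
  100 → stock rod 2  [load 380/390]
  90 → stock rod 5  [load 290/390]
  90 → stock rod 5  [load 380/390]
  70 → stock rod 6 (new)  [load 70/390]
  60 → stock rod 6  [load 130/390]
6 stock rods opened.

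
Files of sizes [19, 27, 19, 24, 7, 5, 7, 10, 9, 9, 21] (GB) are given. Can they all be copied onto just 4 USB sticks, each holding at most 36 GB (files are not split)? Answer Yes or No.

Total = 157 GB; ⌈157/36⌉ = 5.
At least 5 USB sticks are required, but only 4 are allowed.

No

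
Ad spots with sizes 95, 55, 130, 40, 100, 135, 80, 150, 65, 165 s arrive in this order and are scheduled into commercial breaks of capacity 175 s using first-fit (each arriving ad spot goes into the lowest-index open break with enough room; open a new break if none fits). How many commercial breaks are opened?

  95 → break 1 (new)  [load 95/175]
  55 → break 1  [load 150/175]
  130 → break 2 (new)  [load 130/175]
  40 → break 2  [load 170/175]
  100 → break 3 (new)  [load 100/175]
  135 → break 4 (new)  [load 135/175]
  80 → break 5 (new)  [load 80/175]
  150 → break 6 (new)  [load 150/175]
  65 → break 3  [load 165/175]
  165 → break 7 (new)  [load 165/175]
7 commercial breaks opened.

7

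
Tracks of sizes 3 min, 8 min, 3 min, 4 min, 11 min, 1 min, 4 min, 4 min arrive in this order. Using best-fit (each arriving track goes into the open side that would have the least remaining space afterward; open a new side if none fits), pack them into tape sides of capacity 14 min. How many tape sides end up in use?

3

  3 → side 1 (new)  [load 3/14]
  8 → side 1  [load 11/14]
  3 → side 1  [load 14/14]
  4 → side 2 (new)  [load 4/14]
  11 → side 3 (new)  [load 11/14]
  1 → side 3  [load 12/14]
  4 → side 2  [load 8/14]
  4 → side 2  [load 12/14]
3 tape sides opened.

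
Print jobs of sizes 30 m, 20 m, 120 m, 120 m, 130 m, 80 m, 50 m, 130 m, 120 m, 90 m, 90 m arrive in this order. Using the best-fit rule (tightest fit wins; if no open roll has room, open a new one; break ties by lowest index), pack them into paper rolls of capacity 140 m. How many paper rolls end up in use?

  30 → roll 1 (new)  [load 30/140]
  20 → roll 1  [load 50/140]
  120 → roll 2 (new)  [load 120/140]
  120 → roll 3 (new)  [load 120/140]
  130 → roll 4 (new)  [load 130/140]
  80 → roll 1  [load 130/140]
  50 → roll 5 (new)  [load 50/140]
  130 → roll 6 (new)  [load 130/140]
  120 → roll 7 (new)  [load 120/140]
  90 → roll 5  [load 140/140]
  90 → roll 8 (new)  [load 90/140]
8 paper rolls opened.

8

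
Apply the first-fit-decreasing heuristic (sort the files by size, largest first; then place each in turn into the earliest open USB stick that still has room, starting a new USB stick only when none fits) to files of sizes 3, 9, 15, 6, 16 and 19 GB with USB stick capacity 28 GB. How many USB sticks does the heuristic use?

Sorted descending: 19, 16, 15, 9, 6, 3.
  19 → USB stick 1 (new)  [load 19/28]
  16 → USB stick 2 (new)  [load 16/28]
  15 → USB stick 3 (new)  [load 15/28]
  9 → USB stick 1  [load 28/28]
  6 → USB stick 2  [load 22/28]
  3 → USB stick 2  [load 25/28]
3 USB sticks opened.

3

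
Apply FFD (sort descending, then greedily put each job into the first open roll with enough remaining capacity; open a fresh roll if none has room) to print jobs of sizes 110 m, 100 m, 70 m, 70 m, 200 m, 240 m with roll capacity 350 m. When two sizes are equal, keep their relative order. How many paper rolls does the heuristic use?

3

Sorted descending: 240, 200, 110, 100, 70, 70.
  240 → roll 1 (new)  [load 240/350]
  200 → roll 2 (new)  [load 200/350]
  110 → roll 1  [load 350/350]
  100 → roll 2  [load 300/350]
  70 → roll 3 (new)  [load 70/350]
  70 → roll 3  [load 140/350]
3 paper rolls opened.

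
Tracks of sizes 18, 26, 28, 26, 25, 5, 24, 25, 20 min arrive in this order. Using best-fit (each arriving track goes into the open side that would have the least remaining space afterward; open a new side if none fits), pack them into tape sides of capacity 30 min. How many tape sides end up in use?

  18 → side 1 (new)  [load 18/30]
  26 → side 2 (new)  [load 26/30]
  28 → side 3 (new)  [load 28/30]
  26 → side 4 (new)  [load 26/30]
  25 → side 5 (new)  [load 25/30]
  5 → side 5  [load 30/30]
  24 → side 6 (new)  [load 24/30]
  25 → side 7 (new)  [load 25/30]
  20 → side 8 (new)  [load 20/30]
8 tape sides opened.

8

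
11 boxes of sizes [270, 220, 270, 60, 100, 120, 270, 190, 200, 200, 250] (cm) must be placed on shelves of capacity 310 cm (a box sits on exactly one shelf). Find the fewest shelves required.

Total = 270 + 270 + 270 + 250 + 220 + 200 + 200 + 190 + 120 + 100 + 60 = 2150 cm.
Lower bound: ⌈2150/310⌉ = 7 shelves.
Also, 8 boxes each exceed 155 cm, and no two of those can share a shelf, so at least 8 shelves are needed.
A packing using 8 shelves:
  shelf 1: 270 = 270
  shelf 2: 270 = 270
  shelf 3: 270 = 270
  shelf 4: 250 + 60 = 310
  shelf 5: 220 = 220
  shelf 6: 200 + 100 = 300
  shelf 7: 200 = 200
  shelf 8: 190 + 120 = 310
This matches the lower bound, so 8 is optimal.

8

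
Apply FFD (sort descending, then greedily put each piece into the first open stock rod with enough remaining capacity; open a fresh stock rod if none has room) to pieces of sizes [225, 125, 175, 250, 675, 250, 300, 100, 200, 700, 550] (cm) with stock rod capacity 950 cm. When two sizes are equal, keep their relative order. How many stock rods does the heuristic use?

Sorted descending: 700, 675, 550, 300, 250, 250, 225, 200, 175, 125, 100.
  700 → stock rod 1 (new)  [load 700/950]
  675 → stock rod 2 (new)  [load 675/950]
  550 → stock rod 3 (new)  [load 550/950]
  300 → stock rod 3  [load 850/950]
  250 → stock rod 1  [load 950/950]
  250 → stock rod 2  [load 925/950]
  225 → stock rod 4 (new)  [load 225/950]
  200 → stock rod 4  [load 425/950]
  175 → stock rod 4  [load 600/950]
  125 → stock rod 4  [load 725/950]
  100 → stock rod 3  [load 950/950]
4 stock rods opened.

4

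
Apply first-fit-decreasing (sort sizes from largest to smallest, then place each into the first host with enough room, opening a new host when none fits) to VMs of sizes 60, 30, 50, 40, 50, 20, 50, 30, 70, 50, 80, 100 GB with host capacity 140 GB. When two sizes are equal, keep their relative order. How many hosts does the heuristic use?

5

Sorted descending: 100, 80, 70, 60, 50, 50, 50, 50, 40, 30, 30, 20.
  100 → host 1 (new)  [load 100/140]
  80 → host 2 (new)  [load 80/140]
  70 → host 3 (new)  [load 70/140]
  60 → host 2  [load 140/140]
  50 → host 3  [load 120/140]
  50 → host 4 (new)  [load 50/140]
  50 → host 4  [load 100/140]
  50 → host 5 (new)  [load 50/140]
  40 → host 1  [load 140/140]
  30 → host 4  [load 130/140]
  30 → host 5  [load 80/140]
  20 → host 3  [load 140/140]
5 hosts opened.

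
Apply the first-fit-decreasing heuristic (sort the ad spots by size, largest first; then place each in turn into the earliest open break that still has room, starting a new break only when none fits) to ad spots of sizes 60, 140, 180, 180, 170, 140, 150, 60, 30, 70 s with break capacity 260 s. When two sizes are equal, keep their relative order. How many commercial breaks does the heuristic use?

Sorted descending: 180, 180, 170, 150, 140, 140, 70, 60, 60, 30.
  180 → break 1 (new)  [load 180/260]
  180 → break 2 (new)  [load 180/260]
  170 → break 3 (new)  [load 170/260]
  150 → break 4 (new)  [load 150/260]
  140 → break 5 (new)  [load 140/260]
  140 → break 6 (new)  [load 140/260]
  70 → break 1  [load 250/260]
  60 → break 2  [load 240/260]
  60 → break 3  [load 230/260]
  30 → break 3  [load 260/260]
6 commercial breaks opened.

6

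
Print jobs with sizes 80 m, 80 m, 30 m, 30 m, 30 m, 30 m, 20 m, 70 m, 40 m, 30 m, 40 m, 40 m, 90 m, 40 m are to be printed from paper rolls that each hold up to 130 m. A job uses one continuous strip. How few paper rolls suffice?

Total = 90 + 80 + 80 + 70 + 40 + 40 + 40 + 40 + 30 + 30 + 30 + 30 + 30 + 20 = 650 m.
Lower bound: ⌈650/130⌉ = 5 paper rolls.
A packing using 6 paper rolls:
  roll 1: 90 + 40 = 130
  roll 2: 80 + 40 = 120
  roll 3: 80 + 40 = 120
  roll 4: 70 + 40 + 20 = 130
  roll 5: 30 + 30 + 30 + 30 = 120
  roll 6: 30 = 30
No arrangement into 5 paper rolls stays within capacity, so 6 is optimal.

6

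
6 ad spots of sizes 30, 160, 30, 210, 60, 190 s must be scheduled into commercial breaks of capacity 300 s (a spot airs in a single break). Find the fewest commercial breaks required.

Total = 210 + 190 + 160 + 60 + 30 + 30 = 680 s.
Lower bound: ⌈680/300⌉ = 3 commercial breaks.
A packing using 3 commercial breaks:
  break 1: 210 + 60 + 30 = 300
  break 2: 190 + 30 = 220
  break 3: 160 = 160
This matches the lower bound, so 3 is optimal.

3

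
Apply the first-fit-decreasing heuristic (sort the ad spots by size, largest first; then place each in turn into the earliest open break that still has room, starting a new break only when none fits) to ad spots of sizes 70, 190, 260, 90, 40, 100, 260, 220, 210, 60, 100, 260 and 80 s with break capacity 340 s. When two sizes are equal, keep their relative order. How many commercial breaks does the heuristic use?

Sorted descending: 260, 260, 260, 220, 210, 190, 100, 100, 90, 80, 70, 60, 40.
  260 → break 1 (new)  [load 260/340]
  260 → break 2 (new)  [load 260/340]
  260 → break 3 (new)  [load 260/340]
  220 → break 4 (new)  [load 220/340]
  210 → break 5 (new)  [load 210/340]
  190 → break 6 (new)  [load 190/340]
  100 → break 4  [load 320/340]
  100 → break 5  [load 310/340]
  90 → break 6  [load 280/340]
  80 → break 1  [load 340/340]
  70 → break 2  [load 330/340]
  60 → break 3  [load 320/340]
  40 → break 6  [load 320/340]
6 commercial breaks opened.

6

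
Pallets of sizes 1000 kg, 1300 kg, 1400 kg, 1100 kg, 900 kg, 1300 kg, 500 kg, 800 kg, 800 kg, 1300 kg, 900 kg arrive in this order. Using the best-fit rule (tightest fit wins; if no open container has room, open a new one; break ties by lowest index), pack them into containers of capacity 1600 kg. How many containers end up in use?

  1000 → container 1 (new)  [load 1000/1600]
  1300 → container 2 (new)  [load 1300/1600]
  1400 → container 3 (new)  [load 1400/1600]
  1100 → container 4 (new)  [load 1100/1600]
  900 → container 5 (new)  [load 900/1600]
  1300 → container 6 (new)  [load 1300/1600]
  500 → container 4  [load 1600/1600]
  800 → container 7 (new)  [load 800/1600]
  800 → container 7  [load 1600/1600]
  1300 → container 8 (new)  [load 1300/1600]
  900 → container 9 (new)  [load 900/1600]
9 containers opened.

9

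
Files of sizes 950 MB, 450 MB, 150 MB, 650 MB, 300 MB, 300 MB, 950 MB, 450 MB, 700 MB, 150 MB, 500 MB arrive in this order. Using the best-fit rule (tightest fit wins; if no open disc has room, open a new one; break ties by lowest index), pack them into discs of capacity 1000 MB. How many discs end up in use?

  950 → disc 1 (new)  [load 950/1000]
  450 → disc 2 (new)  [load 450/1000]
  150 → disc 2  [load 600/1000]
  650 → disc 3 (new)  [load 650/1000]
  300 → disc 3  [load 950/1000]
  300 → disc 2  [load 900/1000]
  950 → disc 4 (new)  [load 950/1000]
  450 → disc 5 (new)  [load 450/1000]
  700 → disc 6 (new)  [load 700/1000]
  150 → disc 6  [load 850/1000]
  500 → disc 5  [load 950/1000]
6 discs opened.

6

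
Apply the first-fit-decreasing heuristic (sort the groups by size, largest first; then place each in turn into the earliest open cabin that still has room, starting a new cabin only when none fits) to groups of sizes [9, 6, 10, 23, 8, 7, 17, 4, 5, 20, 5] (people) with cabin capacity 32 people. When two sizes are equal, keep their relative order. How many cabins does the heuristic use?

Sorted descending: 23, 20, 17, 10, 9, 8, 7, 6, 5, 5, 4.
  23 → cabin 1 (new)  [load 23/32]
  20 → cabin 2 (new)  [load 20/32]
  17 → cabin 3 (new)  [load 17/32]
  10 → cabin 2  [load 30/32]
  9 → cabin 1  [load 32/32]
  8 → cabin 3  [load 25/32]
  7 → cabin 3  [load 32/32]
  6 → cabin 4 (new)  [load 6/32]
  5 → cabin 4  [load 11/32]
  5 → cabin 4  [load 16/32]
  4 → cabin 4  [load 20/32]
4 cabins opened.

4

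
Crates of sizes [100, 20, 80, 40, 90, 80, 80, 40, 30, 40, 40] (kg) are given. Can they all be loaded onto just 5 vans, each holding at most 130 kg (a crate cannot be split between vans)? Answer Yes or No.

Total = 640 kg; ⌈640/130⌉ = 5.
The bound of 5 does not rule out 5, but exhaustive search shows no assignment into 5 vans of capacity 130 kg exists — the minimum is 6.

No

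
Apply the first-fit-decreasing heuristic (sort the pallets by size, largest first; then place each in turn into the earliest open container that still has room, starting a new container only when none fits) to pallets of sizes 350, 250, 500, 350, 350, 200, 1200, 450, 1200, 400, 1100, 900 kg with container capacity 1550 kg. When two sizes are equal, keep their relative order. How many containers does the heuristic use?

5

Sorted descending: 1200, 1200, 1100, 900, 500, 450, 400, 350, 350, 350, 250, 200.
  1200 → container 1 (new)  [load 1200/1550]
  1200 → container 2 (new)  [load 1200/1550]
  1100 → container 3 (new)  [load 1100/1550]
  900 → container 4 (new)  [load 900/1550]
  500 → container 4  [load 1400/1550]
  450 → container 3  [load 1550/1550]
  400 → container 5 (new)  [load 400/1550]
  350 → container 1  [load 1550/1550]
  350 → container 2  [load 1550/1550]
  350 → container 5  [load 750/1550]
  250 → container 5  [load 1000/1550]
  200 → container 5  [load 1200/1550]
5 containers opened.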